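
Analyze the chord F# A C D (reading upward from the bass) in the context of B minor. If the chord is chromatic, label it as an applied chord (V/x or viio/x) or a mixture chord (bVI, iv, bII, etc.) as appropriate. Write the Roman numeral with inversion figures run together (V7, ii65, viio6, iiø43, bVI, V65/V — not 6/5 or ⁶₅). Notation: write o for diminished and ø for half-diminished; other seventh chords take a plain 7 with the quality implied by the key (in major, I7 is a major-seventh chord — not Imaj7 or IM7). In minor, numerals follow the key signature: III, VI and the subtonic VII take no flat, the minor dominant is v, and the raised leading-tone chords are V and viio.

The pitches D-F#-A-C form a dominant seventh chord rooted on D.
D is not a diatonic chord root with this quality in B minor, but it lies a perfect fifth above G (VI), so the chord functions as an applied dominant of VI.
With F# in the bass the chord is in first inversion, so the figured bass is 65.

V65/VI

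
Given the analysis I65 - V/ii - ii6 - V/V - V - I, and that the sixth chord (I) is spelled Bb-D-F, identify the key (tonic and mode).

Bb major

The anchor chord is a major triad on Bb, labeled I.
If Bb is scale degree 1 and the mode makes that degree carry a major triad, the tonic is Bb and the mode is major.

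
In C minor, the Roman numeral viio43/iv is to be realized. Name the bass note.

Bb

The applied chord viio43/iv is rooted on E: E-G-Bb-Db.
The figure 43 means second inversion — the fifth is in the bass.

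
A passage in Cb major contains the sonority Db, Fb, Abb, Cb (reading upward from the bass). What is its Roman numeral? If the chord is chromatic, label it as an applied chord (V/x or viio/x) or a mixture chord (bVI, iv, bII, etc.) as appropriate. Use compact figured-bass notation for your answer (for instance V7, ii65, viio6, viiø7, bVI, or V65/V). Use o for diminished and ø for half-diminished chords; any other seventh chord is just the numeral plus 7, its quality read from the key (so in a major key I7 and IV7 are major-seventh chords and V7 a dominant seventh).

iiø7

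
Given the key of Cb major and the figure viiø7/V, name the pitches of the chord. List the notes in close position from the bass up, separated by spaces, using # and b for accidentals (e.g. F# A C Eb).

F Ab Cb Eb

The slash marks an applied leading-tone chord: viio of V. In Cb major, V is Gb, so the leading tone to it is F, a half step below.
Building a half-diminished seventh chord on F gives F-Ab-Cb-Eb.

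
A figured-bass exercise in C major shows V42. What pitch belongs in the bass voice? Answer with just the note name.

F

V in C major has root G; the chord is G-B-D-F.
The figure 42 means third inversion — the seventh is in the bass.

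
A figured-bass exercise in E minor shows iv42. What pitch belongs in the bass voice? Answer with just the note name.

G

iv in E minor has root A; the chord is A-C-E-G.
The figure 42 means third inversion — the seventh is in the bass.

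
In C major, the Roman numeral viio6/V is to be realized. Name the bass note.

A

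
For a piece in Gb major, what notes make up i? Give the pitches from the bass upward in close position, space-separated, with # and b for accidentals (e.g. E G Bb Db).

Gb Bbb Db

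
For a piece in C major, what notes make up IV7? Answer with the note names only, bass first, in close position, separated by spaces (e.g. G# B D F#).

In C major, the subdominant is F, and the diatonic chord built there is a major seventh chord.
Stacking thirds from F gives F-A-C-E.

F A C E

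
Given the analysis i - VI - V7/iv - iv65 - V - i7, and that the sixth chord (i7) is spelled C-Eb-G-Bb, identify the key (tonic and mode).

i7 is given as C-Eb-G-Bb — a minor seventh chord with root C.
If C is scale degree 1 and the mode makes that degree carry a minor seventh chord, the tonic is C and the mode is minor.

C minor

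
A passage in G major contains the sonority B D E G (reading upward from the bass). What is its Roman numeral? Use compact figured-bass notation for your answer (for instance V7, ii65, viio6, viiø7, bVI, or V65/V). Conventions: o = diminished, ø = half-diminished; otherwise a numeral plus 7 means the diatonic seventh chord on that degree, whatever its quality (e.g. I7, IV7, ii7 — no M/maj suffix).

vi43

Stacked in thirds the chord is E-G-B-D: a minor seventh chord on E.
E is scale degree 6 in G major, and a minor seventh chord on that degree is written vi7.
With B in the bass the chord is in second inversion, so the figured bass is 43.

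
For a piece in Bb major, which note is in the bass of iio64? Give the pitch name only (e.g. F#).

Gb

iio in Bb major has root C; the chord is C-Eb-Gb.
The figure 64 means second inversion — the fifth is in the bass.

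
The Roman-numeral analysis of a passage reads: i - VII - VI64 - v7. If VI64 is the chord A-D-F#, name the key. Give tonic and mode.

F# minor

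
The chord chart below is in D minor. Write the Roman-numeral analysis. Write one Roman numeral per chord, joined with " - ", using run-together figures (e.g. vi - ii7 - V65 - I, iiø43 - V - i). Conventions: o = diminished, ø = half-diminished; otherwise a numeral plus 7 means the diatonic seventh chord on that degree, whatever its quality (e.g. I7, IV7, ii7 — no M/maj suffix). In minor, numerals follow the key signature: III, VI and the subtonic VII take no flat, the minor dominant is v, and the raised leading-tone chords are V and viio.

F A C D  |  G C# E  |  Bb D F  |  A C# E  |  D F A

F-A-C-D: root D is the tonic; minor seventh chord there is i65.
G-C#-E: diminished triad on C# = scale degree 7 → viio64.
Bb-D-F: major triad on Bb = scale degree 6 → VI.
A-C#-E: major triad on A = scale degree 5 → V.
D-F-A: minor triad on D = scale degree 1 → i.

i65 - viio64 - VI - V - i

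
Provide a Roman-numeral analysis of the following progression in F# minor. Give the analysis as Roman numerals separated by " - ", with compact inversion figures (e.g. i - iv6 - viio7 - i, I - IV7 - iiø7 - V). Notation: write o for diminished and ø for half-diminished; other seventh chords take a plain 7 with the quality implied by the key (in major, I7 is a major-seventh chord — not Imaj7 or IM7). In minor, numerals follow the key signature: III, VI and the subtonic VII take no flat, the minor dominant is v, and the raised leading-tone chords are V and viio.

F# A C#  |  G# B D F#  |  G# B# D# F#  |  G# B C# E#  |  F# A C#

F#-A-C# has root F#, degree 1 in F# minor, so i.
G#-B-D-F#: root G# is the supertonic; half-diminished seventh chord there is iiø7.
G#-B#-D#-F#: chromatic; G# is V of V, so V7/V.
G#-B-C#-E#: dominant seventh chord on C# = scale degree 5 → V43.
F#-A-C# has root F#, degree 1 in F# minor, so i.

i - iiø7 - V7/V - V43 - i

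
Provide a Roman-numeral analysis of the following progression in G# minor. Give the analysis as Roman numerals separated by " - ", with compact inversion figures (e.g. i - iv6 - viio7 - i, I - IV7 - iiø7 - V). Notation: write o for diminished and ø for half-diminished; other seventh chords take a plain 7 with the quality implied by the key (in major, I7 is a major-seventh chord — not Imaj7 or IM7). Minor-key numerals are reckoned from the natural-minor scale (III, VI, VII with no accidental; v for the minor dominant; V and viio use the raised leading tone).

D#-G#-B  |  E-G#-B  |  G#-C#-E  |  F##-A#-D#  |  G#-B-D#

D#-G#-B: minor triad on G# = scale degree 1 → i64.
E-G#-B: root E is the submediant; major triad there is VI.
G#-C#-E: minor triad on C# = scale degree 4 → iv64.
F##-A#-D#: root D# is the dominant; major triad there is V6.
G#-B-D# has root G#, degree 1 in G# minor, so i.

i64 - VI - iv64 - V6 - i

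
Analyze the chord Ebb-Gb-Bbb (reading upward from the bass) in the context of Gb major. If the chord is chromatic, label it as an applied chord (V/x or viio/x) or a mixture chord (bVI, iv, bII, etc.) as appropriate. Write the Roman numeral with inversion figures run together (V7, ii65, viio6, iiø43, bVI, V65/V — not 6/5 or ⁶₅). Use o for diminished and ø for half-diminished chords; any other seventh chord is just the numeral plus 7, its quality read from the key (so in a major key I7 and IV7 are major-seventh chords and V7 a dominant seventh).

bVI

The pitches Ebb-Gb-Bbb form a major triad rooted on Ebb.
Ebb is the lowered sixth degree of Gb major (diatonic 6 would be Eb). This is a major triad on the lowered sixth degree, borrowed from the parallel minor.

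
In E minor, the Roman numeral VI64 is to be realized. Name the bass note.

G

VI in E minor has root C; the chord is C-E-G.
The figure 64 means second inversion — the fifth is in the bass.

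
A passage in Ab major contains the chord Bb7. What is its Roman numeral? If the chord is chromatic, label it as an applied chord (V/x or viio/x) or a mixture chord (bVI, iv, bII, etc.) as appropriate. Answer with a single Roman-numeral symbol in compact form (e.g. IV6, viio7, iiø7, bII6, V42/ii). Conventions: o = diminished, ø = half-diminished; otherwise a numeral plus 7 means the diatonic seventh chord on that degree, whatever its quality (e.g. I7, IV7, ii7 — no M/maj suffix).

V7/V

The pitches Bb-D-F-Ab form a dominant seventh chord rooted on Bb.
Bb is not a diatonic chord root with this quality in Ab major, but it lies a perfect fifth above Eb (V), so the chord functions as an applied dominant of V.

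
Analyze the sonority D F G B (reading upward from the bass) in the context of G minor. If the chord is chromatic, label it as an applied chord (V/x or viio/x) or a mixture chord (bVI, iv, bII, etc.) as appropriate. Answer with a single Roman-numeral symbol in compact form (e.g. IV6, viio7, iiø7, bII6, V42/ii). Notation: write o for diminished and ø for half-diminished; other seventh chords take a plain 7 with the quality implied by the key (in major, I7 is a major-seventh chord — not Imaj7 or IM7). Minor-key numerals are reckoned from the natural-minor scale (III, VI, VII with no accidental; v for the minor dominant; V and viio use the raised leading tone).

V43/iv

The pitches G-B-D-F form a dominant seventh chord rooted on G.
G is not a diatonic chord root with this quality in G minor, but it lies a perfect fifth above C (iv), so the chord functions as an applied dominant of iv.
With D in the bass the chord is in second inversion, so the figured bass is 43.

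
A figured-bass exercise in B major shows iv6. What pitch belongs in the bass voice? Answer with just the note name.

G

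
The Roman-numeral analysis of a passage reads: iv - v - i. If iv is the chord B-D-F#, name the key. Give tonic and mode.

The anchor chord is a minor triad on B, labeled iv.
iv on B implies B is the subdominant; that puts the tonic at F#, and the lowercase numeral fits minor mode.

F# minor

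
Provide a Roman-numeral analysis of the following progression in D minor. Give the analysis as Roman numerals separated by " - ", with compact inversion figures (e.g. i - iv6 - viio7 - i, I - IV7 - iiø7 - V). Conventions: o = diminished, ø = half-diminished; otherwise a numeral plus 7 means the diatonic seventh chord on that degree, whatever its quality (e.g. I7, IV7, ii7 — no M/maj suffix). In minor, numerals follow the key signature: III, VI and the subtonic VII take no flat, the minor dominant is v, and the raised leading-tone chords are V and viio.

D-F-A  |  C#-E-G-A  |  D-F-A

i - V65 - i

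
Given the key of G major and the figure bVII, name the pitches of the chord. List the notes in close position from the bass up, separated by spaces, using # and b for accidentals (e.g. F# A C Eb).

F A C

bVII is a major triad on the lowered seventh degree (the subtonic), borrowed from the parallel minor. In G major that root is F.
So the chord is F-A-C.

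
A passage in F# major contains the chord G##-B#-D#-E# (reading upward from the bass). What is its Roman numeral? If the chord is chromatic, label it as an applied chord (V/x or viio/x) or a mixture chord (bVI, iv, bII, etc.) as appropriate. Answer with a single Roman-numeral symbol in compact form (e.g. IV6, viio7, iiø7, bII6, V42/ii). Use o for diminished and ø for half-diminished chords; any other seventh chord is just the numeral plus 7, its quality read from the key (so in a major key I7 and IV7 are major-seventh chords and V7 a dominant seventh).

V65/iii

Stacked in thirds the chord is E#-G##-B#-D#: a dominant seventh chord on E#.
E# is not a diatonic chord root with this quality in F# major, but it lies a perfect fifth above A# (iii), so the chord functions as an applied dominant of iii.
With G## in the bass the chord is in first inversion, so the figured bass is 65.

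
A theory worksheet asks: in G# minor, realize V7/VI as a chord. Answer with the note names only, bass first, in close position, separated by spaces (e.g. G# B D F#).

The slash means an applied dominant: we want the dominant of VI. In G# minor, VI is E major, and its dominant is built on B.
Building a dominant seventh chord on B gives B-D#-F#-A.

B D# F# A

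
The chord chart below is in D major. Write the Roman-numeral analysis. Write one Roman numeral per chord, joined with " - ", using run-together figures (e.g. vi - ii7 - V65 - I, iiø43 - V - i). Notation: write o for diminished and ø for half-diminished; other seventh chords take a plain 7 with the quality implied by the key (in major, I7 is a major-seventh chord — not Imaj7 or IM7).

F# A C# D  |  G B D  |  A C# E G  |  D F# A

I65 - IV - V7 - I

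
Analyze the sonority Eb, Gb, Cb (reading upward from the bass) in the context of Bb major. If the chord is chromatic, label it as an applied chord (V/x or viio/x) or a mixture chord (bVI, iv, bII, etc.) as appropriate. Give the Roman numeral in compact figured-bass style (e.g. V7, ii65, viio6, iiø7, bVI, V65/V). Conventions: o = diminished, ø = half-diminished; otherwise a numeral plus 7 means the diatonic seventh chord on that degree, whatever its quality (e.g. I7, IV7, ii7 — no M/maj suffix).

Stacked in thirds the chord is Cb-Eb-Gb: a major triad on Cb.
Cb is the lowered second degree of Bb major (diatonic 2 would be C). This is the Neapolitan sixth — a major triad on the lowered second degree, here in its customary first inversion.
With Eb in the bass the chord is in first inversion, so the figured bass is 6.

bII6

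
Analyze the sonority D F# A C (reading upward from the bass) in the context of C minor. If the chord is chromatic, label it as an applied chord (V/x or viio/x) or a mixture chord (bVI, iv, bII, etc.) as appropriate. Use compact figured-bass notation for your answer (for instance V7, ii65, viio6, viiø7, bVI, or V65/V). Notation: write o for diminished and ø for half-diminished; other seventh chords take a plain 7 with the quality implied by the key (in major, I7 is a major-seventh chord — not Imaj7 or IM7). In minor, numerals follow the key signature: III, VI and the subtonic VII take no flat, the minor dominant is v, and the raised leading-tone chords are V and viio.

Stacked in thirds the chord is D-F#-A-C: a dominant seventh chord on D.
D is not a diatonic chord root with this quality in C minor, but it lies a perfect fifth above G (V), so the chord functions as an applied dominant of V.

V7/V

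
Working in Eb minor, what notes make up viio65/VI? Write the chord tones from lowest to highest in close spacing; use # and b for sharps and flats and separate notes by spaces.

Db Fb Abb Bb

viio65/VI is a secondary leading-tone chord. The target VI is Cb in Eb minor; the applied chord is rooted a semitone below, on Bb.
Building a fully diminished seventh chord on Bb gives Bb-Db-Fb-Abb.
The figured bass 65 indicates first inversion, placing the third (Db) in the bass: Db-Fb-Abb-Bb.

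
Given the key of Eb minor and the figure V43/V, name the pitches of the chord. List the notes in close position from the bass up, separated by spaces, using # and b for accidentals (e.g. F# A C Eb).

The slash means an applied dominant: we want the dominant of V. In Eb minor, V is Bb major, and its dominant is built on F.
Building a dominant seventh chord on F gives F-A-C-Eb.
The figured bass 43 indicates second inversion, placing the fifth (C) in the bass: C-Eb-F-A.

C Eb F A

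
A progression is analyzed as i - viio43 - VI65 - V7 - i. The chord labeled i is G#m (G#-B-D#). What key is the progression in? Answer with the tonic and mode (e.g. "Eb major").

G# minor

The anchor chord is a minor triad on G#, labeled i.
If G# is scale degree 1 and the mode makes that degree carry a minor triad, the tonic is G# and the mode is minor.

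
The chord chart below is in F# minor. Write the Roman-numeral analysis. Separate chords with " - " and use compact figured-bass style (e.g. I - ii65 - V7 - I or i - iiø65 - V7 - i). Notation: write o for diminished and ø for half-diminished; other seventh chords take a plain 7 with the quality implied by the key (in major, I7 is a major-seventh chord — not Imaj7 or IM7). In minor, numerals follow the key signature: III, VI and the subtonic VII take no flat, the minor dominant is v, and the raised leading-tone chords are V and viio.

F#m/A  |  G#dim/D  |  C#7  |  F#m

F#m/A has root F#, degree 1 in F# minor, so i6.
G#dim/D has root G#, degree 2 in F# minor, so iio64.
C#7: root C# is the dominant; dominant seventh chord there is V7.
F#m: root F# is the tonic; minor triad there is i.

i6 - iio64 - V7 - i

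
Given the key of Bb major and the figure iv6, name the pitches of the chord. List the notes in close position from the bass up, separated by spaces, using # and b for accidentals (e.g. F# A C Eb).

Scale degree 4 in Bb major is Eb; here the chord built on it is altered to a minor triad. iv6 is the minor subdominant, borrowed from the parallel minor.
So the chord is Eb-Gb-Bb.
With the 6 figure the chord is in first inversion; from the bass Gb upward in close position it reads Gb-Bb-Eb.

Gb Bb Eb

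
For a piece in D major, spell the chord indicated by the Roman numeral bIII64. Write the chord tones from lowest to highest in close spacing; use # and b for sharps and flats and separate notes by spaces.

Scale degree 3 in D major is F#; lowering it a half step gives F. bIII64 is a major triad on the lowered third degree, borrowed from the parallel minor.
So the chord is F-A-C.
With the 64 figure the chord is in second inversion; from the bass C upward in close position it reads C-F-A.

C F A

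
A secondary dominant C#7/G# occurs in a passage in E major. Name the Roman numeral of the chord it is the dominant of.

ii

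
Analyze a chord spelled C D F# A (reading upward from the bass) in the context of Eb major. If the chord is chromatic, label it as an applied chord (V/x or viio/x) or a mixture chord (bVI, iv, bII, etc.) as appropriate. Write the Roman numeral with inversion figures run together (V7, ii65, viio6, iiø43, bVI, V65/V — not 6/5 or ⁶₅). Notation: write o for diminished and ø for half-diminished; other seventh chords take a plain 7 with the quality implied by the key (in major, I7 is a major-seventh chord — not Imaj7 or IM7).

V42/iii

The pitches D-F#-A-C form a dominant seventh chord rooted on D.
D is not a diatonic chord root with this quality in Eb major, but it lies a perfect fifth above G (iii), so the chord functions as an applied dominant of iii.
With C in the bass the chord is in third inversion, so the figured bass is 42.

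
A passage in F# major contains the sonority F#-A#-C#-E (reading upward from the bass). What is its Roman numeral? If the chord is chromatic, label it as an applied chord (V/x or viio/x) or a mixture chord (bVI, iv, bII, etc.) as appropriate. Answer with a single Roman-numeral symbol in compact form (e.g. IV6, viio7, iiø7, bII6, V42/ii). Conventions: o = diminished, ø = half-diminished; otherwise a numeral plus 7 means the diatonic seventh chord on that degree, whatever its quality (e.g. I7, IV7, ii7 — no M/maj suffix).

V7/IV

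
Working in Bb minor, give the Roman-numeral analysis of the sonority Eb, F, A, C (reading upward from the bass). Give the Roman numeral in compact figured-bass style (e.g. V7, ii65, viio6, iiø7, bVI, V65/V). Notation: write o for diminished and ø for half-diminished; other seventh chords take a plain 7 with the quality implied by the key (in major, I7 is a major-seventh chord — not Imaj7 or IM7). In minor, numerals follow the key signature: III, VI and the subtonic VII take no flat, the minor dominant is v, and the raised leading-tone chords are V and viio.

V42

Stacked in thirds the chord is F-A-C-Eb: a dominant seventh chord on F.
In Bb minor, F is the dominant; the diatonic dominant seventh chord there is V7.
With Eb in the bass the chord is in third inversion, so the figured bass is 42.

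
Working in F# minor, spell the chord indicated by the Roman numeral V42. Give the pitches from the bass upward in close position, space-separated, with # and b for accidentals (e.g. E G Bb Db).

B C# E# G#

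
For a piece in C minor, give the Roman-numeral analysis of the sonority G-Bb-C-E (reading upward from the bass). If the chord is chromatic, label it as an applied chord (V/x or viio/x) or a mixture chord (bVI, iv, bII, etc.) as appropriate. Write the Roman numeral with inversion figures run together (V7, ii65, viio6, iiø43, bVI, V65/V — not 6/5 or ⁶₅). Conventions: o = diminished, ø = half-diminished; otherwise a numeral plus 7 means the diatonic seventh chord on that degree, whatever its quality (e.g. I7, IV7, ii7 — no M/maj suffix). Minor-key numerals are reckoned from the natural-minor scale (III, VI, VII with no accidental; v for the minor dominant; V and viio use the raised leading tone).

Stacked in thirds the chord is C-E-G-Bb: a dominant seventh chord on C.
C is not a diatonic chord root with this quality in C minor, but it lies a perfect fifth above F (iv), so the chord functions as an applied dominant of iv.
With G in the bass the chord is in second inversion, so the figured bass is 43.

V43/iv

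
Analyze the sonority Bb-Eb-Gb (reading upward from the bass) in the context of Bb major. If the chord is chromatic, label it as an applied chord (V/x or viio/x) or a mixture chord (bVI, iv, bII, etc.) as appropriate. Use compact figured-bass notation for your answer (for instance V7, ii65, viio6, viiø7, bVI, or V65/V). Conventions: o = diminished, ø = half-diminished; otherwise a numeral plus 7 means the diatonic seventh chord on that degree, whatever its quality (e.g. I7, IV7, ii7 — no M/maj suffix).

The pitches Eb-Gb-Bb form a minor triad rooted on Eb.
Eb is the fourth degree of Bb major. This is the minor subdominant, borrowed from the parallel minor.
With Bb in the bass the chord is in second inversion, so the figured bass is 64.

iv64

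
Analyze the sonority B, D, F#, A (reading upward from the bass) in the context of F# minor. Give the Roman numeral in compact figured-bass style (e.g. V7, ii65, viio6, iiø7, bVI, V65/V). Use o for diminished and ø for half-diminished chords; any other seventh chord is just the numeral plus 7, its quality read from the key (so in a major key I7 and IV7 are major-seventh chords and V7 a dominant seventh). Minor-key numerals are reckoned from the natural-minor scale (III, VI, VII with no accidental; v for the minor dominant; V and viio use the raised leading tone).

iv7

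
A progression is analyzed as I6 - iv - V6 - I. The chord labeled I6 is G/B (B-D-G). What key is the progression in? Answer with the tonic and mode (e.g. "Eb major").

G major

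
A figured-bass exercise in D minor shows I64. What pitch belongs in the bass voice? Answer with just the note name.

A

I in D minor has root D; the chord is D-F#-A.
The figure 64 means second inversion — the fifth is in the bass.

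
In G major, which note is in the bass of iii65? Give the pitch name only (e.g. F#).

iii in G major has root B; the chord is B-D-F#-A.
The figure 65 means first inversion — the third is in the bass.

D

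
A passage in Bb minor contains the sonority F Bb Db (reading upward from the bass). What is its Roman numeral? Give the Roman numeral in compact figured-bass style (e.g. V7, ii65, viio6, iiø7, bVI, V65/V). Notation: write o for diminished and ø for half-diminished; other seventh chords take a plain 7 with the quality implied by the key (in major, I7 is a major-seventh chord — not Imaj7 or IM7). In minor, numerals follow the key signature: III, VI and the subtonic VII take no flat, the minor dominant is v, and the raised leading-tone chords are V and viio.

i64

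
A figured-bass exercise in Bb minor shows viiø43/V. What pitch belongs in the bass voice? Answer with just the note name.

The applied chord viiø43/V is rooted on E: E-G-Bb-D.
The figure 43 means second inversion — the fifth is in the bass.

Bb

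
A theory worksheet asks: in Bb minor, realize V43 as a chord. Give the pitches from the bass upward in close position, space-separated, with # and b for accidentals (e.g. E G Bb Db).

C Eb F A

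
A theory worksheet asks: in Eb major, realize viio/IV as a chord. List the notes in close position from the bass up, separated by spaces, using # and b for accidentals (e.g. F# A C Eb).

G Bb Db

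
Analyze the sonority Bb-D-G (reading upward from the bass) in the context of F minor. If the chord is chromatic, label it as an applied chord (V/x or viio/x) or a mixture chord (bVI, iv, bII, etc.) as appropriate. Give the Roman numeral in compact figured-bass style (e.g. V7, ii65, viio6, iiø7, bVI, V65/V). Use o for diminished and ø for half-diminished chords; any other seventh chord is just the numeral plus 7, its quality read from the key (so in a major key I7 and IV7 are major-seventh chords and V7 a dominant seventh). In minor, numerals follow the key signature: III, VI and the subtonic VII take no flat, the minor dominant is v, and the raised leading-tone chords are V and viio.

Stacked in thirds the chord is G-Bb-D: a minor triad on G.
G is the second degree of F minor. This is the minor supertonic, borrowed from the parallel major (the Dorian ii).
With Bb in the bass the chord is in first inversion, so the figured bass is 6.

ii6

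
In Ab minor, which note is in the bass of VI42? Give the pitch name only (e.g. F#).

Eb

VI in Ab minor has root Fb; the chord is Fb-Ab-Cb-Eb.
The figure 42 means third inversion — the seventh is in the bass.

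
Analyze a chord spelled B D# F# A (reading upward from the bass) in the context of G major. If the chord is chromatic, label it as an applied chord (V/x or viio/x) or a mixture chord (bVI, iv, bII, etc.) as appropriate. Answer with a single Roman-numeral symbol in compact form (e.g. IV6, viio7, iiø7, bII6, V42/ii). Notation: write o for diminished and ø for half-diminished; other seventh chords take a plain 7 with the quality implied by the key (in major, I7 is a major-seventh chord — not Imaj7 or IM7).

Stacked in thirds the chord is B-D#-F#-A: a dominant seventh chord on B.
B is not a diatonic chord root with this quality in G major, but it lies a perfect fifth above E (vi), so the chord functions as an applied dominant of vi.

V7/vi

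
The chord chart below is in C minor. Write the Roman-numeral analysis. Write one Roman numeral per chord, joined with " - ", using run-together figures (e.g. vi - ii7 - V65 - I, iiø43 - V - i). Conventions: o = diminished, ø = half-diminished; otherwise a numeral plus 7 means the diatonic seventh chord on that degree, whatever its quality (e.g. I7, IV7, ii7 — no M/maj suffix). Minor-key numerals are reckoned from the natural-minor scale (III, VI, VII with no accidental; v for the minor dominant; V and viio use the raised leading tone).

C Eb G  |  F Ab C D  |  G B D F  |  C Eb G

C-Eb-G: root C is the tonic; minor triad there is i.
F-Ab-C-D has root D, degree 2 in C minor, so iiø65.
G-B-D-F: dominant seventh chord on G = scale degree 5 → V7.
C-Eb-G has root C, degree 1 in C minor, so i.

i - iiø65 - V7 - i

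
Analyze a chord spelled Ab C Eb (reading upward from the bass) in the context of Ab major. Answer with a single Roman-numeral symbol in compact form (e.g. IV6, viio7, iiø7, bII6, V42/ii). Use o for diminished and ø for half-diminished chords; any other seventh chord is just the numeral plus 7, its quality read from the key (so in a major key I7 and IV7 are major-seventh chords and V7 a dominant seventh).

I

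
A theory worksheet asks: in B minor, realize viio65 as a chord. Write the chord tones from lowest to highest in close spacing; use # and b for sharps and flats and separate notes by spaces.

C# E G A#

In B minor, the leading-tone chord is built on the raised seventh degree, A#.
That chord is spelled A#-C#-E-G.
With the 65 figure the chord is in first inversion; from the bass C# upward in close position it reads C#-E-G-A#.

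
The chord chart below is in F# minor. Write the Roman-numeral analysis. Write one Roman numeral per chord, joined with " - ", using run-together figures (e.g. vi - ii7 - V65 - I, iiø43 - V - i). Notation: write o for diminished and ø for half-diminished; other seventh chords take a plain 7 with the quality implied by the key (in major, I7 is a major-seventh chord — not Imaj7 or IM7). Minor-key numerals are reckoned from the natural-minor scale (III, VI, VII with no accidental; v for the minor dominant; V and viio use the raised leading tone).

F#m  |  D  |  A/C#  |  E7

i - VI - III6 - VII7

F#m: minor triad on F# = scale degree 1 → i.
D has root D, degree 6 in F# minor, so VI.
A/C#: major triad on A = scale degree 3 → III6.
E7: root E is the subtonic; dominant seventh chord there is VII7.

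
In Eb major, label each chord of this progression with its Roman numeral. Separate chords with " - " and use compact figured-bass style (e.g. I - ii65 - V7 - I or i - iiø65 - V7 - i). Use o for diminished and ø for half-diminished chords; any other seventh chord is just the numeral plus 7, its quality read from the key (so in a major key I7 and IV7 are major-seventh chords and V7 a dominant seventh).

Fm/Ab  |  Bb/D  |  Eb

ii6 - V6 - I

Fm/Ab has root F, degree 2 in Eb major, so ii6.
Bb/D has root Bb, degree 5 in Eb major, so V6.
Eb has root Eb, degree 1 in Eb major, so I.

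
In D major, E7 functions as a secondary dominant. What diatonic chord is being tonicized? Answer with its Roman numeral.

The chord is a dominant seventh chord on E.
A dominant resolves down a perfect fifth: E → A. In D major, A is scale degree 5, i.e. V.

V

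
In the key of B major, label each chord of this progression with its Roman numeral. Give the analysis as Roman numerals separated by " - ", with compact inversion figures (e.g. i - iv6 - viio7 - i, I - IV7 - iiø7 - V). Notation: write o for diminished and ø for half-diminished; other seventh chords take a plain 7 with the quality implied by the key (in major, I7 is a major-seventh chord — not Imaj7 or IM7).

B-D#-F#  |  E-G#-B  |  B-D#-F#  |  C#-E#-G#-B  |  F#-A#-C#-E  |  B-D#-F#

I - IV - I - V7/V - V7 - I

B-D#-F#: root B is the tonic; major triad there is I.
E-G#-B: root E is the subdominant; major triad there is IV.
B-D#-F#: root B is the tonic; major triad there is I.
C#-E#-G#-B: a dominant seventh chord on C#, the applied dominant of V → V7/V.
F#-A#-C#-E has root F#, degree 5 in B major, so V7.
B-D#-F# has root B, degree 1 in B major, so I.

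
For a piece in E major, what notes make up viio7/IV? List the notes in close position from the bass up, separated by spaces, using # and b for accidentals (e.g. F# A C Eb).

The slash marks an applied leading-tone chord: viio of IV. In E major, IV is A, so the leading tone to it is G#, a half step below.
Building a fully diminished seventh chord on G# gives G#-B-D-F.

G# B D F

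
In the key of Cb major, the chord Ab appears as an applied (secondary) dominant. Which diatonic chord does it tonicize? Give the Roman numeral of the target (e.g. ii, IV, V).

ii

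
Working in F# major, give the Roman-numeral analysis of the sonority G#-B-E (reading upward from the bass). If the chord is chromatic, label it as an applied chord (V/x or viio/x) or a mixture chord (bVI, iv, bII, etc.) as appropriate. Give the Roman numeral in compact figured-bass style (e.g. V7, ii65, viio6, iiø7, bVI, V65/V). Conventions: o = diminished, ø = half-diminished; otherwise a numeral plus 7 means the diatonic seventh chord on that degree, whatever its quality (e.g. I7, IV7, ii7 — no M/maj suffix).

bVII6

The pitches E-G#-B form a major triad rooted on E.
E is the lowered seventh degree of F# major (diatonic 7 would be E#). This is a major triad on the lowered seventh degree (the subtonic), borrowed from the parallel minor.
With G# in the bass the chord is in first inversion, so the figured bass is 6.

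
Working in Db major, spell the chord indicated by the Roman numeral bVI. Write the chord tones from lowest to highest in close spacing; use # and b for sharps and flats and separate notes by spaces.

Bbb Db Fb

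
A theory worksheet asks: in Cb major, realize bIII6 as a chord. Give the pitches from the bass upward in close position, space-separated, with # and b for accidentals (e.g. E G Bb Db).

Gb Bbb Ebb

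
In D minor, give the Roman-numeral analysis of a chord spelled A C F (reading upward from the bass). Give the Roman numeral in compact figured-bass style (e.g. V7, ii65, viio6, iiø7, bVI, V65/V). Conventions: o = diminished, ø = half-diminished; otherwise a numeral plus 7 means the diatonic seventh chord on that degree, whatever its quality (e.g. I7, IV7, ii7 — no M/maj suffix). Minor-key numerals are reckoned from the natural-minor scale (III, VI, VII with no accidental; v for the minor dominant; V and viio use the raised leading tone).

The pitches F-A-C form a major triad rooted on F.
F is scale degree 3 in D minor, and a major triad on that degree is written III.
With A in the bass the chord is in first inversion, so the figured bass is 6.

III6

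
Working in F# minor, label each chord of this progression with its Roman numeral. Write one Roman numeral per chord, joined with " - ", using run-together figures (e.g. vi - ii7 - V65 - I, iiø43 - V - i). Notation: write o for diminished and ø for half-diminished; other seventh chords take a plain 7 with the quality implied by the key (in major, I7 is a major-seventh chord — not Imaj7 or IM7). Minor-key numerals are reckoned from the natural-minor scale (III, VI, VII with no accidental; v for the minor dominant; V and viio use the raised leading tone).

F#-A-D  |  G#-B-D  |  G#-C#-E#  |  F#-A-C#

VI6 - iio - V64 - i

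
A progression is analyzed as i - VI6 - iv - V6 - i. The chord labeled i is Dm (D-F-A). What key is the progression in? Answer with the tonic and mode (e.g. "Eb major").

D minor

The chord Dm is a minor triad rooted on D; its label is i.
If D is scale degree 1 and the mode makes that degree carry a minor triad, the tonic is D and the mode is minor.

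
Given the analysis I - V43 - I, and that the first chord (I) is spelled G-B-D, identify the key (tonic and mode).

The chord G is a major triad rooted on G; its label is I.
If G is scale degree 1 and the mode makes that degree carry a major triad, the tonic is G and the mode is major.

G major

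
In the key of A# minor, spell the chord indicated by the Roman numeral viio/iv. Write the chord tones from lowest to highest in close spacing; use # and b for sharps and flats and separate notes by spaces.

viio/iv is a secondary leading-tone chord. The target iv is D# in A# minor; the applied chord is rooted a semitone below, on C##.
Building a diminished triad on C## gives C##-E#-G#.

C## E# G#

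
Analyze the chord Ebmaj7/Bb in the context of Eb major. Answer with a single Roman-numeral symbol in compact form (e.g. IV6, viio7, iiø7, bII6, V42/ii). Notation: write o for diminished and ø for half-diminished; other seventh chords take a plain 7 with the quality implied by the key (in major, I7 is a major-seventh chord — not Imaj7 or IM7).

I43

Stacked in thirds the chord is Eb-G-Bb-D: a major seventh chord on Eb.
In Eb major, Eb is the tonic; the diatonic major seventh chord there is I7.
With Bb in the bass the chord is in second inversion, so the figured bass is 43.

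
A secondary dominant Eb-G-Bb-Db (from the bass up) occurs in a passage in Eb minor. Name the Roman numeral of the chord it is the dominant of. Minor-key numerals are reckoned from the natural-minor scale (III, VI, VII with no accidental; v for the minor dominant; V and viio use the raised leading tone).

iv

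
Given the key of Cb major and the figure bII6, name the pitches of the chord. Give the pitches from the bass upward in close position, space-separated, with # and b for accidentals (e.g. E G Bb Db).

Fb Abb Dbb

Scale degree 2 in Cb major is Db; lowering it a half step gives Dbb. bII6 is the Neapolitan sixth — a major triad on the lowered second degree, here in its customary first inversion.
So the chord is Dbb-Fb-Abb, a major triad.
With the 6 figure the chord is in first inversion; from the bass Fb upward in close position it reads Fb-Abb-Dbb.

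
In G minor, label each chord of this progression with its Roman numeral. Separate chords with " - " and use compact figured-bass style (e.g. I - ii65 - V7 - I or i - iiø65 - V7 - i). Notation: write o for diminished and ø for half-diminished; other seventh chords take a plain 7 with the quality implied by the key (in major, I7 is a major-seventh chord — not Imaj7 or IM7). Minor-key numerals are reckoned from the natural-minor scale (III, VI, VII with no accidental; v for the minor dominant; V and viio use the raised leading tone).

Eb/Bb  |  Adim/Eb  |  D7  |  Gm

Eb/Bb has root Eb, degree 6 in G minor, so VI64.
Adim/Eb: root A is the supertonic; diminished triad there is iio64.
D7: root D is the dominant; dominant seventh chord there is V7.
Gm: minor triad on G = scale degree 1 → i.

VI64 - iio64 - V7 - i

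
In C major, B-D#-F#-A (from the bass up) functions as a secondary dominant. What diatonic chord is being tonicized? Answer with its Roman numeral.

The chord is a dominant seventh chord on B.
A dominant resolves down a perfect fifth: B → E. In C major, E is scale degree 3, i.e. iii.

iii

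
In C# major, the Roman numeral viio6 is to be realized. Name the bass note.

viio in C# major has root B#; the chord is B#-D#-F#.
The figure 6 means first inversion — the third is in the bass.

D#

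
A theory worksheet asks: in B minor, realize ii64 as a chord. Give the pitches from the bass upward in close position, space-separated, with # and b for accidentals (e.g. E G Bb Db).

G# C# E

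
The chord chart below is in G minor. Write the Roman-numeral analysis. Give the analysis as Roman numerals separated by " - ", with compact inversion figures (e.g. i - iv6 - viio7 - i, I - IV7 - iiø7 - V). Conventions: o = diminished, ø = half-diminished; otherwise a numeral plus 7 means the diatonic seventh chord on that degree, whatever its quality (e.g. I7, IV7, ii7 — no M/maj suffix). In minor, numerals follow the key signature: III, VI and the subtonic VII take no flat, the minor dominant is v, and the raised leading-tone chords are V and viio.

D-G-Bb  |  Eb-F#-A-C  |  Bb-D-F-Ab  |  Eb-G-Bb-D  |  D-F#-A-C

i64 - viio42 - V7/VI - VI7 - V7

D-G-Bb: minor triad on G = scale degree 1 → i64.
Eb-F#-A-C: root F# is the leading tone; fully diminished seventh chord there is viio42.
Bb-D-F-Ab: a dominant seventh chord on Bb, the applied dominant of VI → V7/VI.
Eb-G-Bb-D: root Eb is the submediant; major seventh chord there is VI7.
D-F#-A-C: dominant seventh chord on D = scale degree 5 → V7.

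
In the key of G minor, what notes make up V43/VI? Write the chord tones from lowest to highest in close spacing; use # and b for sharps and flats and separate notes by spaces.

The slash means an applied dominant: we want the dominant of VI. In G minor, VI is Eb major, and its dominant is built on Bb.
Building a dominant seventh chord on Bb gives Bb-D-F-Ab.
The figured bass 43 indicates second inversion, placing the fifth (F) in the bass: F-Ab-Bb-D.

F Ab Bb D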